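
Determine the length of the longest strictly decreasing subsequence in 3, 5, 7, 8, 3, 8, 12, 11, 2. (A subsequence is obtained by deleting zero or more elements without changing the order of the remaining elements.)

Scanning left to right, the best length ending at each element is: 3→1, 5→1, 7→1, 8→1, 3→2, 8→1, 12→1, 11→2, 2→3.
So the longest decreasing subsequence has length 3, e.g. 5, 3, 2.

3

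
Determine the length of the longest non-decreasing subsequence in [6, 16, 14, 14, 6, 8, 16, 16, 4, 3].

Scanning left to right, the best length ending at each element is: 6→1, 16→2, 14→2, 14→3, 6→2, 8→3, 16→4, 16→5, 4→1, 3→1.
So the longest non-decreasing subsequence has length 5, e.g. 6, 14, 14, 16, 16.

5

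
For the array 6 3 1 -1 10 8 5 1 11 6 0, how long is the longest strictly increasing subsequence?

3

Scanning left to right, the best length ending at each element is: 6→1, 3→1, 1→1, -1→1, 10→2, 8→2, 5→2, 1→2, 11→3, 6→3, 0→2.
So the longest increasing subsequence has length 3, e.g. 6, 10, 11.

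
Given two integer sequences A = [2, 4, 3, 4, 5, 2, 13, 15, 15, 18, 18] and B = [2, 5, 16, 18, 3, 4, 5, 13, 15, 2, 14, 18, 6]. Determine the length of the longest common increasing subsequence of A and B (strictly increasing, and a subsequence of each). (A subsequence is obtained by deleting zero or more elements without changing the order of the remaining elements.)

For each value that appears in both, track the longest common increasing run ending there.
The best achievable length is 7; one witness is 2, 3, 4, 5, 13, 15, 18 (A-positions 1,3,4,5,7,8,10, B-positions 1,5,6,7,8,9,12).

7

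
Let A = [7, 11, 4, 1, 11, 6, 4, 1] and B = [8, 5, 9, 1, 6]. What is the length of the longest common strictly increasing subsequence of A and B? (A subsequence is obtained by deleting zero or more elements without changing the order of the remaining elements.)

2

For each value that appears in both, track the longest common increasing run ending there.
The best achievable length is 2; one witness is 1, 6 (A-positions 4,6, B-positions 4,5).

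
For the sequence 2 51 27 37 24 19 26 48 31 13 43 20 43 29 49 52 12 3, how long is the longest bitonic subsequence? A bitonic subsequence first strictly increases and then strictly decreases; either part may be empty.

Let inc[i] be the LIS ending at i and dec[i] the longest strictly decreasing subsequence starting at i. inc = [1, 2, 2, 3, 2, 2, 3, 4, 4, 2, 5, 3, 5, 4, 6, 7, 2, 2], dec = [1, 7, 6, 6, 5, 4, 4, 5, 4, 3, 4, 3, 4, 3, 3, 3, 2, 1].
max_i inc[i]+dec[i]−1 = 9, with one witness 2, 24, 26, 31, 43, 49, 52, 12, 3.

9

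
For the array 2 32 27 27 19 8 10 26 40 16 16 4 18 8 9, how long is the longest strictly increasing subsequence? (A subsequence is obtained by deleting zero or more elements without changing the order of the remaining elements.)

5

Let dp[i] be the longest increasing subsequence ending at position i. Then dp = [1, 2, 2, 2, 2, 2, 3, 4, 5, 4, 4, 2, 5, 3, 4].
The maximum is 5; one witness is 2, 8, 10, 26, 40 at positions 1,6,7,8,9.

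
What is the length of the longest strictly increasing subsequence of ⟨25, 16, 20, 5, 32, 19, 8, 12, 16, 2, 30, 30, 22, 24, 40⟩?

One longest increasing subsequence is 5, 8, 12, 16, 22, 24, 40 (positions 4,7,8,9,13,14,15), of length 7; no longer one exists.

7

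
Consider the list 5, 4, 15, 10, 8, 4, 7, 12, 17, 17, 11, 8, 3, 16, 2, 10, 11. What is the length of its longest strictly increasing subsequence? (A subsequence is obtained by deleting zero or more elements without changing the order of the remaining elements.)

Let dp[i] be the longest increasing subsequence ending at position i. Then dp = [1, 1, 2, 2, 2, 1, 2, 3, 4, 4, 3, 3, 1, 4, 1, 4, 5].
The maximum is 5; one witness is 5, 7, 8, 10, 11 at positions 1,7,12,16,17.

5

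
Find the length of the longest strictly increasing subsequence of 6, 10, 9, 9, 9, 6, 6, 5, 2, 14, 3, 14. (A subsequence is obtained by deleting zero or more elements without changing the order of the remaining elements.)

Let dp[i] be the longest increasing subsequence ending at position i. Then dp = [1, 2, 2, 2, 2, 1, 1, 1, 1, 3, 2, 3].
The maximum is 3; one witness is 6, 10, 14 at positions 1,2,10.

3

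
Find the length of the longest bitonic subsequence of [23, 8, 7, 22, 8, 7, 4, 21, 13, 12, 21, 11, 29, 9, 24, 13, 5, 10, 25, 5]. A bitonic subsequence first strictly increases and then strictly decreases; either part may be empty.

One longest bitonic subsequence is 7, 8, 13, 21, 29, 24, 13, 10, 5 (positions 3,5,9,11,13,15,16,18,20): it rises to 29 then falls. Length 9 is optimal.

9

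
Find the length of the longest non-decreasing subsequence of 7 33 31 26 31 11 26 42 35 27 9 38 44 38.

6

One longest non-decreasing subsequence is 7, 31, 31, 35, 38, 44 (positions 1,3,5,9,12,13), of length 6; no longer one exists.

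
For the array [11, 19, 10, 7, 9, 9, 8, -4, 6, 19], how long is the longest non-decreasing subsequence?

4

Let dp[i] be the longest non-decreasing subsequence ending at position i. Then dp = [1, 2, 1, 1, 2, 3, 2, 1, 2, 4].
The maximum is 4; one witness is 7, 9, 9, 19 at positions 4,5,6,10.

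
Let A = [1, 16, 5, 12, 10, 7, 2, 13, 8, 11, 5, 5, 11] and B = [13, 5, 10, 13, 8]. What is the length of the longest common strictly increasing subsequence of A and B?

3

A longest common strictly increasing subsequence is 5, 10, 13 (length 3); it appears in order in both A and B, and no longer such subsequence exists.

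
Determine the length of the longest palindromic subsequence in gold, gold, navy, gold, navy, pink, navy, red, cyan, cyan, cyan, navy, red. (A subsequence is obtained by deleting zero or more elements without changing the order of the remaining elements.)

One longest palindromic subsequence is red cyan cyan cyan red (positions 8,9,10,11,13); it reads the same forward and backward, and the interval DP gives dp[1][13] = 5.

5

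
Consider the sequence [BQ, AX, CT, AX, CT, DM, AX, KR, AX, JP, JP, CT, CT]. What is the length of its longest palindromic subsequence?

Using dp[i][j] = 2 + dp[i+1][j−1] if the ends match, else max(dp[i+1][j], dp[i][j−1]):
dp[1][13] = 7. A witness is CT CT AX KR AX CT CT at positions 3,5,7,8,9,12,13.

7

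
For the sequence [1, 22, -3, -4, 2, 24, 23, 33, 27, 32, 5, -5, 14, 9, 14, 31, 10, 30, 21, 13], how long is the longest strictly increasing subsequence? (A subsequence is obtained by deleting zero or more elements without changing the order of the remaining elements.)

6

Scanning left to right, the best length ending at each element is: 1→1, 22→2, -3→1, -4→1, 2→2, 24→3, 23→3, 33→4, 27→4, 32→5, 5→3, -5→1, 14→4, 9→4, 14→5, 31→6, 10→5, 30→6, 21→6, 13→6.
So the longest increasing subsequence has length 6, e.g. 1, 2, 5, 9, 14, 31.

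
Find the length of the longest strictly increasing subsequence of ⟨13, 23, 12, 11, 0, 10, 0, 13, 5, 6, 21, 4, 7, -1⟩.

One longest increasing subsequence is 0, 10, 13, 21 (positions 5,6,8,11), of length 4; no longer one exists.

4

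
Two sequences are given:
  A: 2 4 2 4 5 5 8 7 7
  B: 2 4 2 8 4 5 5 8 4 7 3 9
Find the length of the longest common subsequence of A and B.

A longest common subsequence is 2, 4, 2, 4, 5, 5, 8, 7 (length 8); the LCS DP confirms no longer common subsequence exists.

8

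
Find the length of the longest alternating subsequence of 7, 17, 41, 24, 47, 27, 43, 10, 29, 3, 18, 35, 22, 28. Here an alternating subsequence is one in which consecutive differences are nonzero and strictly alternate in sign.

12

Track the best alternating length ending on an up-step vs a down-step at each position: up/down = 1/1, 2/1, 2/1, 2/3, 4/1, 4/5, 6/5, 2/7, 8/7, 1/9, 10/9, 10/7, 10/11, 12/11.
The maximum over both is 12; one such subsequence is 7, 41, 24, 47, 27, 43, 10, 29, 3, 35, 22, 28.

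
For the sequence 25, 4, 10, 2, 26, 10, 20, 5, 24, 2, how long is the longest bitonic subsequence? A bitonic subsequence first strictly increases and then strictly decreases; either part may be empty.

6

Let inc[i] be the LIS ending at i and dec[i] the longest strictly decreasing subsequence starting at i. inc = [1, 1, 2, 1, 3, 2, 3, 2, 4, 1], dec = [4, 2, 3, 1, 4, 3, 3, 2, 2, 1].
max_i inc[i]+dec[i]−1 = 6, with one witness 4, 10, 26, 20, 5, 2.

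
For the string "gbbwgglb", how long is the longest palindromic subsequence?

One longest palindromic subsequence is bggb (positions 2,5,6,8); it reads the same forward and backward, and the interval DP gives dp[1][8] = 4.

4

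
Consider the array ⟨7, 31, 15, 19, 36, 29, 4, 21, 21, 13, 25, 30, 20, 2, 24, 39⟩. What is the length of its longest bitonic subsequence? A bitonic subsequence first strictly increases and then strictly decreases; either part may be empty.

Let inc[i] be the LIS ending at i and dec[i] the longest strictly decreasing subsequence starting at i. inc = [1, 2, 2, 3, 4, 4, 1, 4, 4, 2, 5, 6, 4, 1, 5, 7], dec = [3, 5, 3, 3, 5, 4, 2, 3, 3, 2, 3, 3, 2, 1, 1, 1].
max_i inc[i]+dec[i]−1 = 8, with one witness 7, 15, 19, 36, 29, 25, 20, 2.

8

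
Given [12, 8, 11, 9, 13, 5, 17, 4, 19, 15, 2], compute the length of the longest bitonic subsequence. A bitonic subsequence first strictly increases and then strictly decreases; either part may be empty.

7

One longest bitonic subsequence is 8, 11, 13, 17, 19, 15, 2 (positions 2,3,5,7,9,10,11): it rises to 19 then falls. Length 7 is optimal.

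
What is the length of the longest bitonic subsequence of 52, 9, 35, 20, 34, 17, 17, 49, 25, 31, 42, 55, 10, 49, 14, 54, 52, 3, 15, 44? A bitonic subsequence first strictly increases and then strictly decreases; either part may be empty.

9

Let inc[i] be the LIS ending at i and dec[i] the longest strictly decreasing subsequence starting at i. inc = [1, 1, 2, 2, 3, 2, 2, 4, 3, 4, 5, 6, 2, 6, 3, 7, 7, 1, 4, 6], dec = [6, 2, 5, 4, 4, 3, 3, 4, 3, 3, 3, 4, 2, 3, 2, 3, 2, 1, 1, 1].
max_i inc[i]+dec[i]−1 = 9, with one witness 9, 20, 25, 31, 42, 55, 54, 52, 44.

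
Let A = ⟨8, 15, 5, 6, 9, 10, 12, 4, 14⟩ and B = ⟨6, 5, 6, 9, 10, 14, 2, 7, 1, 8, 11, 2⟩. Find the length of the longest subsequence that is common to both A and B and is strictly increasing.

5

For each value that appears in both, track the longest common increasing run ending there.
The best achievable length is 5; one witness is 5, 6, 9, 10, 14 (A-positions 3,4,5,6,9, B-positions 2,3,4,5,6).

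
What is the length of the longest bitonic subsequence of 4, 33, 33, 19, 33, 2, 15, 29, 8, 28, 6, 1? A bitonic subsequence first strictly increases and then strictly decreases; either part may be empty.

One longest bitonic subsequence is 4, 33, 19, 15, 8, 6, 1 (positions 1,2,4,7,9,11,12): it rises to 33 then falls. Length 7 is optimal.

7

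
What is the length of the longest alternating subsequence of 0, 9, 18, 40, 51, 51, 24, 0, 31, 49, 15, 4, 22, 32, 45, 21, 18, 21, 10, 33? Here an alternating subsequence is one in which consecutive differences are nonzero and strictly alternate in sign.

Track the best alternating length ending on an up-step vs a down-step at each position: up/down = 1/1, 2/1, 2/1, 2/1, 2/1, 2/1, 2/3, 1/3, 4/3, 4/3, 4/5, 4/5, 6/5, 6/5, 6/5, 6/7, 6/7, 8/7, 6/9, 10/7.
The maximum over both is 10; one such subsequence is 0, 40, 24, 31, 15, 22, 18, 21, 10, 33.

10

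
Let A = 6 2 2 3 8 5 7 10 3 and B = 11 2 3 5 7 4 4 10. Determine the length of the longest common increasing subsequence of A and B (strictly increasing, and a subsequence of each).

For each value that appears in both, track the longest common increasing run ending there.
The best achievable length is 5; one witness is 2, 3, 5, 7, 10 (A-positions 2,4,6,7,8, B-positions 2,3,4,5,8).

5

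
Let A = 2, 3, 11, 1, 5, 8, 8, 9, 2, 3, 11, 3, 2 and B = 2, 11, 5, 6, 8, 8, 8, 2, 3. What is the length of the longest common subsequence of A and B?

7

A longest common subsequence is 2, 11, 5, 8, 8, 2, 3 (length 7); the LCS DP confirms no longer common subsequence exists.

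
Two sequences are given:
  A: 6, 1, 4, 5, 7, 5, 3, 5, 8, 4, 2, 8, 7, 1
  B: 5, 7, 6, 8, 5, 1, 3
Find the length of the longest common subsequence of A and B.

4

Backtracking the LCS table gives one alignment: 5 (A4,B1) → 7 (A5,B2) → 5 (A6,B5) → 3 (A7,B7).
So the longest common subsequence has length 4.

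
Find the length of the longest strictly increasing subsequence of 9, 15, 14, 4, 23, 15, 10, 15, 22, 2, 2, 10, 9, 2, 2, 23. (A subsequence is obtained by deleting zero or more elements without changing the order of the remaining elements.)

5

One longest increasing subsequence is 9, 14, 15, 22, 23 (positions 1,3,6,9,16), of length 5; no longer one exists.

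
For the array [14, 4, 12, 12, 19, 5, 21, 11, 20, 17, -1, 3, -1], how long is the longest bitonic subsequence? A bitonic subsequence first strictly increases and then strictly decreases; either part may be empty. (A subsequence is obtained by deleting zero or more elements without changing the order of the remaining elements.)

8

One longest bitonic subsequence is 4, 12, 19, 21, 20, 17, 3, -1 (positions 2,3,5,7,9,10,12,13): it rises to 21 then falls. Length 8 is optimal.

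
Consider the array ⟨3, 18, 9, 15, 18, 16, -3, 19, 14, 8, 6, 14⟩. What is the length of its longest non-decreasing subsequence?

5

One longest non-decreasing subsequence is 3, 9, 15, 18, 19 (positions 1,3,4,5,8), of length 5; no longer one exists.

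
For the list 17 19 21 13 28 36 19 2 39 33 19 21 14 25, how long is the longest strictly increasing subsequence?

6

Let dp[i] be the longest increasing subsequence ending at position i. Then dp = [1, 2, 3, 1, 4, 5, 2, 1, 6, 5, 2, 3, 2, 4].
The maximum is 6; one witness is 17, 19, 21, 28, 36, 39 at positions 1,2,3,5,6,9.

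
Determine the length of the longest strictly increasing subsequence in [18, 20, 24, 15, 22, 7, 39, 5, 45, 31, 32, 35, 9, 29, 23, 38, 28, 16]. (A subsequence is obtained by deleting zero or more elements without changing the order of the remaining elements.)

Let dp[i] be the longest increasing subsequence ending at position i. Then dp = [1, 2, 3, 1, 3, 1, 4, 1, 5, 4, 5, 6, 2, 4, 4, 7, 5, 3].
The maximum is 7; one witness is 18, 20, 24, 31, 32, 35, 38 at positions 1,2,3,10,11,12,16.

7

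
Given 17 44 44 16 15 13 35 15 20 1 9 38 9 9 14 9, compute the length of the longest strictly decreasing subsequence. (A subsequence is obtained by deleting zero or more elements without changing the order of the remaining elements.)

Let dp[i] be the longest decreasing subsequence ending at position i. Then dp = [1, 1, 1, 2, 3, 4, 2, 3, 3, 5, 5, 2, 5, 5, 4, 5].
The maximum is 5; one witness is 17, 16, 15, 13, 1 at positions 1,4,5,6,10.

5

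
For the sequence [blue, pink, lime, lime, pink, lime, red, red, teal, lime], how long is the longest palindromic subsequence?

Using dp[i][j] = 2 + dp[i+1][j−1] if the ends match, else max(dp[i+1][j], dp[i][j−1]):
dp[1][10] = 5. A witness is lime lime pink lime lime at positions 3,4,5,6,10.

5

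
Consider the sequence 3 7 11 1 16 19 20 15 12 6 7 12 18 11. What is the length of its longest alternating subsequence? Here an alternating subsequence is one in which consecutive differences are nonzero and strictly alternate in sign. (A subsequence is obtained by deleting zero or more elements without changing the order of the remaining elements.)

Track the best alternating length ending on an up-step vs a down-step at each position: up/down = 1/1, 2/1, 2/1, 1/3, 4/1, 4/1, 4/1, 4/5, 4/5, 4/5, 6/5, 6/5, 6/5, 6/7.
The maximum over both is 7; one such subsequence is 3, 7, 1, 16, 6, 12, 11.

7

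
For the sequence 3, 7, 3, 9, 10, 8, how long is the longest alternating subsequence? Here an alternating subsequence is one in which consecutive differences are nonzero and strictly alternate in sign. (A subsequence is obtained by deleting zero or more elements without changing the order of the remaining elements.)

A longest alternating subsequence is 3, 7, 3, 9, 8 (positions 1,2,3,4,6); its 4 consecutive differences strictly alternate in sign, and length 5 is optimal.

5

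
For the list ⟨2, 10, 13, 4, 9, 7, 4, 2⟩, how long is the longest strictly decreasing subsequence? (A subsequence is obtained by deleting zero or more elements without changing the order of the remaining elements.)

Scanning left to right, the best length ending at each element is: 2→1, 10→1, 13→1, 4→2, 9→2, 7→3, 4→4, 2→5.
So the longest decreasing subsequence has length 5, e.g. 10, 9, 7, 4, 2.

5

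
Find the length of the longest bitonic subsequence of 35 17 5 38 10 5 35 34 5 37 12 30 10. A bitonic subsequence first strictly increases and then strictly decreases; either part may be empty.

6

Let inc[i] be the LIS ending at i and dec[i] the longest strictly decreasing subsequence starting at i. inc = [1, 1, 1, 2, 2, 1, 3, 3, 1, 4, 3, 4, 2], dec = [4, 3, 1, 5, 2, 1, 4, 3, 1, 3, 2, 2, 1].
max_i inc[i]+dec[i]−1 = 6, with one witness 35, 38, 35, 34, 30, 10.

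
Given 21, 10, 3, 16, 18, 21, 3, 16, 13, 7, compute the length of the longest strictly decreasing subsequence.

5

Let dp[i] be the longest decreasing subsequence ending at position i. Then dp = [1, 2, 3, 2, 2, 1, 3, 3, 4, 5].
The maximum is 5; one witness is 21, 18, 16, 13, 7 at positions 1,5,8,9,10.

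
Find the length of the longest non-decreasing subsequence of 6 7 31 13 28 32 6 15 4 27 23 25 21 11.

6

Let dp[i] be the longest non-decreasing subsequence ending at position i. Then dp = [1, 2, 3, 3, 4, 5, 2, 4, 1, 5, 5, 6, 5, 3].
The maximum is 6; one witness is 6, 7, 13, 15, 23, 25 at positions 1,2,4,8,11,12.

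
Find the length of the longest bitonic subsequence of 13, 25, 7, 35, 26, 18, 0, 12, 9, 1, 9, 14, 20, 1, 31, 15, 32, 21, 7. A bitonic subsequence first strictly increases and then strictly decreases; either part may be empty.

9

Let inc[i] be the LIS ending at i and dec[i] the longest strictly decreasing subsequence starting at i. inc = [1, 2, 1, 3, 3, 2, 1, 2, 2, 2, 3, 4, 5, 2, 6, 5, 7, 6, 3], dec = [4, 5, 2, 6, 5, 4, 1, 3, 2, 1, 2, 2, 3, 1, 3, 2, 3, 2, 1].
max_i inc[i]+dec[i]−1 = 9, with one witness 0, 1, 9, 14, 20, 31, 32, 21, 7.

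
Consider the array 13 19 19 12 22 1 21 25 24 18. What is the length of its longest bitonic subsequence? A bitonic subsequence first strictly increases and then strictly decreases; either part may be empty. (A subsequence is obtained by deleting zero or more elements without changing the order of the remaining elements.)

Let inc[i] be the LIS ending at i and dec[i] the longest strictly decreasing subsequence starting at i. inc = [1, 2, 2, 1, 3, 1, 3, 4, 4, 2], dec = [3, 3, 3, 2, 3, 1, 2, 3, 2, 1].
max_i inc[i]+dec[i]−1 = 6, with one witness 13, 19, 22, 25, 24, 18.

6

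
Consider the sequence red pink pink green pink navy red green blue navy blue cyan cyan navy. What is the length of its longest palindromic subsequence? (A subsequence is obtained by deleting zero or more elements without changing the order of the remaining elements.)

5

One longest palindromic subsequence is navy blue navy blue navy (positions 6,9,10,11,14); it reads the same forward and backward, and the interval DP gives dp[1][14] = 5.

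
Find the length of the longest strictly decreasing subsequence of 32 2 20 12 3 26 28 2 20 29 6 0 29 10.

Let dp[i] be the longest decreasing subsequence ending at position i. Then dp = [1, 2, 2, 3, 4, 2, 2, 5, 3, 2, 4, 6, 2, 4].
The maximum is 6; one witness is 32, 20, 12, 3, 2, 0 at positions 1,3,4,5,8,12.

6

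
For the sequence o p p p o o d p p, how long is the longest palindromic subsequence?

One longest palindromic subsequence is ppoopp (positions 2,3,5,6,8,9); it reads the same forward and backward, and the interval DP gives dp[1][9] = 6.

6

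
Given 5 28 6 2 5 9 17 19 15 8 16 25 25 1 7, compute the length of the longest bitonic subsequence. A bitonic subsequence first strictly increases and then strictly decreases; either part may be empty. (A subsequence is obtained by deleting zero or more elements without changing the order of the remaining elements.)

Let inc[i] be the LIS ending at i and dec[i] the longest strictly decreasing subsequence starting at i. inc = [1, 2, 2, 1, 2, 3, 4, 5, 4, 3, 5, 6, 6, 1, 3], dec = [3, 5, 3, 2, 2, 3, 4, 4, 3, 2, 2, 2, 2, 1, 1].
max_i inc[i]+dec[i]−1 = 8, with one witness 5, 6, 9, 17, 19, 15, 8, 7.

8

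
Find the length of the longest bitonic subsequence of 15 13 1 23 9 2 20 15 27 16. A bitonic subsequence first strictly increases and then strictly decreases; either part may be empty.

One longest bitonic subsequence is 1, 9, 20, 27, 16 (positions 3,5,7,9,10): it rises to 27 then falls. Length 5 is optimal.

5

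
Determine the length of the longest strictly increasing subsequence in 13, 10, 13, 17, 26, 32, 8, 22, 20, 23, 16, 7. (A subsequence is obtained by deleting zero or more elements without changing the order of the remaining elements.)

5

Scanning left to right, the best length ending at each element is: 13→1, 10→1, 13→2, 17→3, 26→4, 32→5, 8→1, 22→4, 20→4, 23→5, 16→3, 7→1.
So the longest increasing subsequence has length 5, e.g. 10, 13, 17, 26, 32.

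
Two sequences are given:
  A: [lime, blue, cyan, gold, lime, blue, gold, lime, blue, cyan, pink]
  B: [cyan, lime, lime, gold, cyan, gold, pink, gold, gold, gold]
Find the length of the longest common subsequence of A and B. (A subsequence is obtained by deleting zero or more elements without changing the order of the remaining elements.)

5

A longest common subsequence is lime, lime, gold, cyan, pink (length 5); the LCS DP confirms no longer common subsequence exists.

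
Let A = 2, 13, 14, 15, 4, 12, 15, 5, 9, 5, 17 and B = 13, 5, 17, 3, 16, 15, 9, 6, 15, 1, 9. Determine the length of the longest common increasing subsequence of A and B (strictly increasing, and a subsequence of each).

2

A longest common strictly increasing subsequence is 13, 17 (length 2); it appears in order in both A and B, and no longer such subsequence exists.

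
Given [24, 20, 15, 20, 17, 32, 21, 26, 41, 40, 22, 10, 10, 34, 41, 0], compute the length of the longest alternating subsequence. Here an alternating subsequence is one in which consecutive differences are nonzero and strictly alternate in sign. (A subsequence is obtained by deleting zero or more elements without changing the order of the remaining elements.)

10

Track the best alternating length ending on an up-step vs a down-step at each position: up/down = 1/1, 1/2, 1/2, 3/2, 3/4, 5/1, 5/6, 7/6, 7/1, 7/8, 7/8, 1/8, 1/8, 9/8, 9/1, 1/10.
The maximum over both is 10; one such subsequence is 24, 15, 20, 17, 32, 21, 26, 22, 34, 0.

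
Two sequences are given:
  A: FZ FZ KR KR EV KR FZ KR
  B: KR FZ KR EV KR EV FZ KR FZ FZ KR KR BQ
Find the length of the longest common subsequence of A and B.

7

A longest common subsequence is FZ, KR, KR, EV, KR, FZ, KR (length 7); the LCS DP confirms no longer common subsequence exists.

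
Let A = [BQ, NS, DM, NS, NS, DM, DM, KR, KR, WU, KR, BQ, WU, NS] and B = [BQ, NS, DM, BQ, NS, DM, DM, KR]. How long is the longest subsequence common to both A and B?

7

Backtracking the LCS table gives one alignment: BQ (A1,B1) → NS (A2,B2) → DM (A3,B3) → NS (A5,B5) → DM (A6,B6) → DM (A7,B7) → KR (A11,B8).
So the longest common subsequence has length 7.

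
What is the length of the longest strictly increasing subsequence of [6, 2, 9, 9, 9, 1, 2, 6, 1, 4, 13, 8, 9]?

One longest increasing subsequence is 1, 2, 6, 8, 9 (positions 6,7,8,12,13), of length 5; no longer one exists.

5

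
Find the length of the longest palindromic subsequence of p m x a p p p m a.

Using dp[i][j] = 2 + dp[i+1][j−1] if the ends match, else max(dp[i+1][j], dp[i][j−1]):
dp[1][9] = 5. A witness is apppa at positions 4,5,6,7,9.

5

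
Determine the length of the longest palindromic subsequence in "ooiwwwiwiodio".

Using dp[i][j] = 2 + dp[i+1][j−1] if the ends match, else max(dp[i+1][j], dp[i][j−1]):
dp[1][13] = 10. A witness is ooiwwwwioo at positions 1,2,3,4,5,6,8,9,10,13.

10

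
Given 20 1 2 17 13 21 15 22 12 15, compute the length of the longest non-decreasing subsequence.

Scanning left to right, the best length ending at each element is: 20→1, 1→1, 2→2, 17→3, 13→3, 21→4, 15→4, 22→5, 12→3, 15→5.
So the longest non-decreasing subsequence has length 5, e.g. 1, 2, 17, 21, 22.

5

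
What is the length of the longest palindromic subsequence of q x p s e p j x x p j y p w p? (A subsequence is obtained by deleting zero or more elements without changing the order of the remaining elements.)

One longest palindromic subsequence is ppjxxjpp (positions 3,6,7,8,9,11,13,15); it reads the same forward and backward, and the interval DP gives dp[1][15] = 8.

8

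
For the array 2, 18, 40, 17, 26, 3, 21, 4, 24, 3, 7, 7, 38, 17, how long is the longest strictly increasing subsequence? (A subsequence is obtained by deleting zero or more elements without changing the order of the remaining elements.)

Let dp[i] be the longest increasing subsequence ending at position i. Then dp = [1, 2, 3, 2, 3, 2, 3, 3, 4, 2, 4, 4, 5, 5].
The maximum is 5; one witness is 2, 18, 21, 24, 38 at positions 1,2,7,9,13.

5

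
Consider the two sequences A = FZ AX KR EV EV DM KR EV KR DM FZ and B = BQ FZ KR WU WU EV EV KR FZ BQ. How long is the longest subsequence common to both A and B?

A longest common subsequence is FZ, KR, EV, EV, KR, FZ (length 6); the LCS DP confirms no longer common subsequence exists.

6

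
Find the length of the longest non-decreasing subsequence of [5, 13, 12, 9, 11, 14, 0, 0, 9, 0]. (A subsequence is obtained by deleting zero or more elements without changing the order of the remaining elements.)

Let dp[i] be the longest non-decreasing subsequence ending at position i. Then dp = [1, 2, 2, 2, 3, 4, 1, 2, 3, 3].
The maximum is 4; one witness is 5, 9, 11, 14 at positions 1,4,5,6.

4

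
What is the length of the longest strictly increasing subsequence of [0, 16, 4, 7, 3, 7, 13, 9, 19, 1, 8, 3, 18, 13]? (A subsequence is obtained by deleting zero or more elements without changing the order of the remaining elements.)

Let dp[i] be the longest increasing subsequence ending at position i. Then dp = [1, 2, 2, 3, 2, 3, 4, 4, 5, 2, 4, 3, 5, 5].
The maximum is 5; one witness is 0, 4, 7, 13, 19 at positions 1,3,4,7,9.

5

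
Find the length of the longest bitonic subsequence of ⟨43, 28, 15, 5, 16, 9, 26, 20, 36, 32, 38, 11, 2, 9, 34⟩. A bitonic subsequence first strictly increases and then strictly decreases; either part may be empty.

One longest bitonic subsequence is 15, 16, 26, 36, 32, 11, 9 (positions 3,5,7,9,10,12,14): it rises to 36 then falls. Length 7 is optimal.

7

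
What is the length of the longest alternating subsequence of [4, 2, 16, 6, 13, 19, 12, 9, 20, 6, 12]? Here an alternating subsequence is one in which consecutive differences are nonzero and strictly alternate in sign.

A longest alternating subsequence is 4, 2, 16, 6, 13, 12, 20, 6, 12 (positions 1,2,3,4,5,7,9,10,11); its 8 consecutive differences strictly alternate in sign, and length 9 is optimal.

9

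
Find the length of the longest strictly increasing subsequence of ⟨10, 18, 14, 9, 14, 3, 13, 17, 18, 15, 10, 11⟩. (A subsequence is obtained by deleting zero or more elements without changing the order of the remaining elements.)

Scanning left to right, the best length ending at each element is: 10→1, 18→2, 14→2, 9→1, 14→2, 3→1, 13→2, 17→3, 18→4, 15→3, 10→2, 11→3.
So the longest increasing subsequence has length 4, e.g. 10, 14, 17, 18.

4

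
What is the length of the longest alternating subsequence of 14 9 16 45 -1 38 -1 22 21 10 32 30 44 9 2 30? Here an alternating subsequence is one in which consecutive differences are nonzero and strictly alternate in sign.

Track the best alternating length ending on an up-step vs a down-step at each position: up/down = 1/1, 1/2, 3/1, 3/1, 1/4, 5/4, 1/6, 7/6, 7/8, 7/8, 9/6, 9/10, 11/4, 7/12, 7/12, 13/12.
The maximum over both is 13; one such subsequence is 14, 9, 16, -1, 38, -1, 22, 21, 32, 30, 44, 9, 30.

13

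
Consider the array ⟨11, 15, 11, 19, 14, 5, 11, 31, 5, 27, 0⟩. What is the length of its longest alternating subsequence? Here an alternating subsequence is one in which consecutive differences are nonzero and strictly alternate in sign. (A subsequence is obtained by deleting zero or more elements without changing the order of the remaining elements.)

9

A longest alternating subsequence is 11, 15, 11, 19, 5, 11, 5, 27, 0 (positions 1,2,3,4,6,7,9,10,11); its 8 consecutive differences strictly alternate in sign, and length 9 is optimal.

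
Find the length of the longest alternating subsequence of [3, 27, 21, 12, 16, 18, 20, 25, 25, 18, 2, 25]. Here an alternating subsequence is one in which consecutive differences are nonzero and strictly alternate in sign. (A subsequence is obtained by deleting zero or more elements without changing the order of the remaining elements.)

Track the best alternating length ending on an up-step vs a down-step at each position: up/down = 1/1, 2/1, 2/3, 2/3, 4/3, 4/3, 4/3, 4/3, 4/3, 4/5, 1/5, 6/3.
The maximum over both is 6; one such subsequence is 3, 27, 12, 20, 18, 25.

6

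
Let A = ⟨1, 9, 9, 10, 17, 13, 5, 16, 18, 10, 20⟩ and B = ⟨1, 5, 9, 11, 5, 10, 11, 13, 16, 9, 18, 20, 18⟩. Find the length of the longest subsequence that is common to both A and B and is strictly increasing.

7

For each value that appears in both, track the longest common increasing run ending there.
The best achievable length is 7; one witness is 1, 9, 10, 13, 16, 18, 20 (A-positions 1,2,4,6,8,9,11, B-positions 1,3,6,8,9,11,12).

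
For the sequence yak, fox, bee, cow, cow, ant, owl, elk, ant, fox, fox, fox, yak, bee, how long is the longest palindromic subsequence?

7

Using dp[i][j] = 2 + dp[i+1][j−1] if the ends match, else max(dp[i+1][j], dp[i][j−1]):
dp[1][14] = 7. A witness is yak fox ant elk ant fox yak at positions 1,2,6,8,9,12,13.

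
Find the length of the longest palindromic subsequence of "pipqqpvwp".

6

One longest palindromic subsequence is ppqqpp (positions 1,3,4,5,6,9); it reads the same forward and backward, and the interval DP gives dp[1][9] = 6.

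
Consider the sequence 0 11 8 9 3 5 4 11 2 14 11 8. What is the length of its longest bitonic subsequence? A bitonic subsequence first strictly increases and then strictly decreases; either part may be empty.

7

One longest bitonic subsequence is 0, 8, 9, 11, 14, 11, 8 (positions 1,3,4,8,10,11,12): it rises to 14 then falls. Length 7 is optimal.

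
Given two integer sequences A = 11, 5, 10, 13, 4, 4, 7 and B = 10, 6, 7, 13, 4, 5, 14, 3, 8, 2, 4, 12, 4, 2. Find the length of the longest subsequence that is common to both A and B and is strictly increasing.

2

For each value that appears in both, track the longest common increasing run ending there.
The best achievable length is 2; one witness is 10, 13 (A-positions 3,4, B-positions 1,4).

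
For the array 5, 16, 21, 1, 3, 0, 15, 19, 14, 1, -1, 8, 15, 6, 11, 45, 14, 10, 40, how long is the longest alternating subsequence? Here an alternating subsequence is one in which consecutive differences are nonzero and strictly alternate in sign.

12

Track the best alternating length ending on an up-step vs a down-step at each position: up/down = 1/1, 2/1, 2/1, 1/3, 4/3, 1/5, 6/3, 6/3, 6/7, 6/7, 1/7, 8/7, 8/7, 8/9, 10/9, 10/1, 10/11, 10/11, 12/11.
The maximum over both is 12; one such subsequence is 5, 16, 1, 3, 0, 15, 1, 8, 6, 45, 14, 40.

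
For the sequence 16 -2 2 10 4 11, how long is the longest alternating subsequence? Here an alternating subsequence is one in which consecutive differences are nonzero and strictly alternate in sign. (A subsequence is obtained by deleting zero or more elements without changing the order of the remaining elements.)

5

Track the best alternating length ending on an up-step vs a down-step at each position: up/down = 1/1, 1/2, 3/2, 3/2, 3/4, 5/2.
The maximum over both is 5; one such subsequence is 16, -2, 10, 4, 11.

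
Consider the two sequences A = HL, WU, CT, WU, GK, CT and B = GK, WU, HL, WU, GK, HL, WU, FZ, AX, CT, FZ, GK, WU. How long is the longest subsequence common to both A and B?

4

Backtracking the LCS table gives one alignment: HL (A1,B6) → WU (A2,B7) → CT (A3,B10) → WU (A4,B13).
So the longest common subsequence has length 4.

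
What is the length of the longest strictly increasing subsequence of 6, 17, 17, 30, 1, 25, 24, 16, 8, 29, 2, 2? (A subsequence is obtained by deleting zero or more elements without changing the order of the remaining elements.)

4

Let dp[i] be the longest increasing subsequence ending at position i. Then dp = [1, 2, 2, 3, 1, 3, 3, 2, 2, 4, 2, 2].
The maximum is 4; one witness is 6, 17, 25, 29 at positions 1,2,6,10.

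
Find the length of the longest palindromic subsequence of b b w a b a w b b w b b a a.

9

One longest palindromic subsequence is aabbwbbaa (positions 4,6,8,9,10,11,12,13,14); it reads the same forward and backward, and the interval DP gives dp[1][14] = 9.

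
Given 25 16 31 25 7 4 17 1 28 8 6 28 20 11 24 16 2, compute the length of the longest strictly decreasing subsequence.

Let dp[i] be the longest decreasing subsequence ending at position i. Then dp = [1, 2, 1, 2, 3, 4, 3, 5, 2, 4, 5, 2, 3, 4, 3, 4, 6].
The maximum is 6; one witness is 31, 25, 17, 8, 6, 2 at positions 3,4,7,10,11,17.

6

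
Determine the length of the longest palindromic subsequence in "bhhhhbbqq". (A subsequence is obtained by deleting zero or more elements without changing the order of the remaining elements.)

One longest palindromic subsequence is bhhhhb (positions 1,2,3,4,5,7); it reads the same forward and backward, and the interval DP gives dp[1][9] = 6.

6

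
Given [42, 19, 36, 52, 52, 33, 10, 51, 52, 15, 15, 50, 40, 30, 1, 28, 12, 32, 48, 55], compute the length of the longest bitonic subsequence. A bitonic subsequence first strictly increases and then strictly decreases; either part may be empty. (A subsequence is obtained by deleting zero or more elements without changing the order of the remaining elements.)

9

Let inc[i] be the LIS ending at i and dec[i] the longest strictly decreasing subsequence starting at i. inc = [1, 1, 2, 3, 3, 2, 1, 3, 4, 2, 2, 3, 3, 3, 1, 3, 2, 4, 5, 6], dec = [6, 3, 5, 7, 7, 4, 2, 6, 6, 2, 2, 5, 4, 3, 1, 2, 1, 1, 1, 1].
max_i inc[i]+dec[i]−1 = 9, with one witness 19, 36, 52, 51, 50, 40, 30, 28, 12.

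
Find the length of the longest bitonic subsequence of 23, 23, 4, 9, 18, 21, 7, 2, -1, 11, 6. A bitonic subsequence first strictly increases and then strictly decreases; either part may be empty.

7

One longest bitonic subsequence is 4, 9, 18, 21, 7, 2, -1 (positions 3,4,5,6,7,8,9): it rises to 21 then falls. Length 7 is optimal.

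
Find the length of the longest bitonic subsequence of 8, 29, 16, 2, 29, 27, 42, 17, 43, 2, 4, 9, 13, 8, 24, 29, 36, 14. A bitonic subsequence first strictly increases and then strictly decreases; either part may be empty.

Let inc[i] be the LIS ending at i and dec[i] the longest strictly decreasing subsequence starting at i. inc = [1, 2, 2, 1, 3, 3, 4, 3, 5, 1, 2, 3, 4, 3, 5, 6, 7, 5], dec = [2, 5, 3, 1, 5, 4, 4, 3, 3, 1, 1, 2, 2, 1, 2, 2, 2, 1].
max_i inc[i]+dec[i]−1 = 8, with one witness 2, 4, 9, 13, 24, 29, 36, 14.

8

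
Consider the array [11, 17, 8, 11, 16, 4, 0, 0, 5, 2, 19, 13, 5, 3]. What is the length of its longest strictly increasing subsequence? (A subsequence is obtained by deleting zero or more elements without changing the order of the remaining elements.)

4

Scanning left to right, the best length ending at each element is: 11→1, 17→2, 8→1, 11→2, 16→3, 4→1, 0→1, 0→1, 5→2, 2→2, 19→4, 13→3, 5→3, 3→3.
So the longest increasing subsequence has length 4, e.g. 8, 11, 16, 19.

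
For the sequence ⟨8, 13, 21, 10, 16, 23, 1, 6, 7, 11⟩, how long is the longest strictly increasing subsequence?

Let dp[i] be the longest increasing subsequence ending at position i. Then dp = [1, 2, 3, 2, 3, 4, 1, 2, 3, 4].
The maximum is 4; one witness is 8, 13, 21, 23 at positions 1,2,3,6.

4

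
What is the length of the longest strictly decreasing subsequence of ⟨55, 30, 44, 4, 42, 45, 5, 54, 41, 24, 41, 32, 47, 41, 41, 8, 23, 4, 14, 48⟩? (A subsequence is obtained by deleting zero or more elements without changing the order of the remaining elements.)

7

Let dp[i] be the longest decreasing subsequence ending at position i. Then dp = [1, 2, 2, 3, 3, 2, 4, 2, 4, 5, 4, 5, 3, 4, 4, 6, 6, 7, 7, 3].
The maximum is 7; one witness is 55, 44, 42, 41, 24, 8, 4 at positions 1,3,5,9,10,16,18.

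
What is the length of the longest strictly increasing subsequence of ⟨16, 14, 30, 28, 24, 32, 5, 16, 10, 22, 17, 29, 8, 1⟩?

4

Let dp[i] be the longest increasing subsequence ending at position i. Then dp = [1, 1, 2, 2, 2, 3, 1, 2, 2, 3, 3, 4, 2, 1].
The maximum is 4; one witness is 14, 16, 22, 29 at positions 2,8,10,12.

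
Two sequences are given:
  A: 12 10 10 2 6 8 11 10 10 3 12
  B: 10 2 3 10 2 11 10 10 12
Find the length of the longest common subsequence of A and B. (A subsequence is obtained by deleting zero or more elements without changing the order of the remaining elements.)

Backtracking the LCS table gives one alignment: 10 (A2,B1) → 10 (A3,B4) → 2 (A4,B5) → 11 (A7,B6) → 10 (A8,B7) → 10 (A9,B8) → 12 (A11,B9).
So the longest common subsequence has length 7.

7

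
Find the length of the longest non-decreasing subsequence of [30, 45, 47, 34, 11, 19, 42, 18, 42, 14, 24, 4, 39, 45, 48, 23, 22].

6

Scanning left to right, the best length ending at each element is: 30→1, 45→2, 47→3, 34→2, 11→1, 19→2, 42→3, 18→2, 42→4, 14→2, 24→3, 4→1, 39→4, 45→5, 48→6, 23→3, 22→3.
So the longest non-decreasing subsequence has length 6, e.g. 30, 34, 42, 42, 45, 48.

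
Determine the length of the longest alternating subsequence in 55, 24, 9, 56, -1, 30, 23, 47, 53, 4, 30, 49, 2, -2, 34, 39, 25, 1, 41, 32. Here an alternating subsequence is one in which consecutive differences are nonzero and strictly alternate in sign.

14

Track the best alternating length ending on an up-step vs a down-step at each position: up/down = 1/1, 1/2, 1/2, 3/1, 1/4, 5/4, 5/6, 7/4, 7/4, 5/8, 9/8, 9/8, 5/10, 1/10, 11/10, 11/10, 11/12, 11/12, 13/10, 13/14.
The maximum over both is 14; one such subsequence is 55, 24, 56, -1, 30, 23, 47, 4, 30, 2, 34, 25, 41, 32.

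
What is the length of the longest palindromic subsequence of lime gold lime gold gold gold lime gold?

7

Using dp[i][j] = 2 + dp[i+1][j−1] if the ends match, else max(dp[i+1][j], dp[i][j−1]):
dp[1][8] = 7. A witness is gold lime gold gold gold lime gold at positions 2,3,4,5,6,7,8.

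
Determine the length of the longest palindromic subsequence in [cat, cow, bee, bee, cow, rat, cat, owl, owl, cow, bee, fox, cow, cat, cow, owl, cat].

10

One longest palindromic subsequence is cat cow bee cow owl owl cow bee cow cat (positions 1,2,4,5,8,9,10,11,15,17); it reads the same forward and backward, and the interval DP gives dp[1][17] = 10.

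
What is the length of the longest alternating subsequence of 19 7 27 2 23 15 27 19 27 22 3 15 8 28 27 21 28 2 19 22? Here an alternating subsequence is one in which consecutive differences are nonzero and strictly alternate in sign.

A longest alternating subsequence is 19, 7, 27, 2, 23, 15, 27, 19, 27, 3, 15, 8, 28, 27, 28, 2, 19 (positions 1,2,3,4,5,6,7,8,9,11,12,13,14,15,17,18,19); its 16 consecutive differences strictly alternate in sign, and length 17 is optimal.

17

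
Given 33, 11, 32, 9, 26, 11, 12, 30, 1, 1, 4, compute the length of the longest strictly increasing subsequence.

Let dp[i] be the longest increasing subsequence ending at position i. Then dp = [1, 1, 2, 1, 2, 2, 3, 4, 1, 1, 2].
The maximum is 4; one witness is 9, 11, 12, 30 at positions 4,6,7,8.

4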